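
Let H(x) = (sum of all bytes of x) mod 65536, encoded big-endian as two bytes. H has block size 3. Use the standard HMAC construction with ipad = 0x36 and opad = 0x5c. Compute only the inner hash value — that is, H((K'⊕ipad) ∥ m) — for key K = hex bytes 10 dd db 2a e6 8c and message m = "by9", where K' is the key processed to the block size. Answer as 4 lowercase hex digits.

Key hex bytes 10 dd db 2a e6 8c is 6 bytes > B = 3, so hash it first: H(key) = 03 64, then zero-pad to 3 bytes: K' = 03 64 00.
K' ⊕ ipad = 35 52 36.
Inner input = 35 52 36 ∥ 62 79 39.
Inner hash: sum = 53+82+54+98+121+57 = 465 → 01 d1.

01d1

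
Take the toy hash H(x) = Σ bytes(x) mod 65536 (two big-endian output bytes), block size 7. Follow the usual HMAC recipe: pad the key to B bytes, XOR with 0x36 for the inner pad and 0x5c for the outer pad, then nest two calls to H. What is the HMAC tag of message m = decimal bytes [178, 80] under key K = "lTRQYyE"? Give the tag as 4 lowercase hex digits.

Key "lTRQYyE" = 6c 54 52 51 59 79 45 is exactly B = 7 bytes: K' = 6c 54 52 51 59 79 45.
K' ⊕ ipad = 5a 62 64 67 6f 4f 73.  K' ⊕ opad = 30 08 0e 0d 05 25 19.
Inner input = (K'⊕ipad) ∥ m = 5a 62 64 67 6f 4f 73 ∥ b2 50.
Inner hash: sum = 90+98+100+103+111+79+115+178+80 = 954 → 03 ba.
Outer input = (K'⊕opad) ∥ inner = 30 08 0e 0d 05 25 19 ∥ 03 ba.
Outer hash (tag): sum = 48+8+14+13+5+37+25+3+186 = 339 → 01 53.

0153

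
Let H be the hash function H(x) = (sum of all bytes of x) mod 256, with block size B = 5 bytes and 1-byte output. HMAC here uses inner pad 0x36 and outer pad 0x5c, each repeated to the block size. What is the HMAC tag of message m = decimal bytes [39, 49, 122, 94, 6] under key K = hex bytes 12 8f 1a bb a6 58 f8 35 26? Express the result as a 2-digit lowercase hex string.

Key hex bytes 12 8f 1a bb a6 58 f8 35 26 is 9 bytes > B = 5, so hash it first: H(key) = c7, then zero-pad to 5 bytes: K' = c7 00 00 00 00.
K' ⊕ ipad = f1 36 36 36 36.  K' ⊕ opad = 9b 5c 5c 5c 5c.
Inner input = (K'⊕ipad) ∥ m = f1 36 36 36 36 ∥ 27 31 7a 5e 06.
Inner hash: sum = 241+54+54+54+54+39+49+122+94+6 = 767; mod 256 = 255 → ff.
Outer input = (K'⊕opad) ∥ inner = 9b 5c 5c 5c 5c ∥ ff.
Outer hash (tag): sum = 155+92+92+92+92+255 = 778; mod 256 = 10 → 0a.

0a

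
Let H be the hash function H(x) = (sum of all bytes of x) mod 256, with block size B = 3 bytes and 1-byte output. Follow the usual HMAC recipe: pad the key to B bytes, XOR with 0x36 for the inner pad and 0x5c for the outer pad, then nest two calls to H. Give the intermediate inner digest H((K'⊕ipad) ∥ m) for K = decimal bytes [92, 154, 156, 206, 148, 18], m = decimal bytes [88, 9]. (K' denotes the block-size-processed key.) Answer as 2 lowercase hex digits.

fd

Key decimal bytes [92, 154, 156, 206, 148, 18] = 5c 9a 9c ce 94 12 is 6 bytes > B = 3, so hash it first: H(key) = 06, then zero-pad to 3 bytes: K' = 06 00 00.
K' ⊕ ipad = 30 36 36.
Inner input = 30 36 36 ∥ 58 09.
Inner hash: sum = 48+54+54+88+9 = 253 → fd.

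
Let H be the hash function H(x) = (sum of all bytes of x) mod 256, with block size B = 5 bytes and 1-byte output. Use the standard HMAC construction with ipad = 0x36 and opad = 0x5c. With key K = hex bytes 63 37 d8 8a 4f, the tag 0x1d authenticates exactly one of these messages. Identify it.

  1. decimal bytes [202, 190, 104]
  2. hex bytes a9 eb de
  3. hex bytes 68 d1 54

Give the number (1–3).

Key hex bytes 63 37 d8 8a 4f is exactly B = 5 bytes: K' = 63 37 d8 8a 4f.
K' ⊕ ipad = 55 01 ee bc 79; K' ⊕ opad = 3f 6b 84 d6 13.
m1: inner = H(55 01 ee bc 79 ca be 68) = 69; tag = H(3f 6b 84 d6 13 69) = 80
m2: inner = H(55 01 ee bc 79 a9 eb de) = eb; tag = H(3f 6b 84 d6 13 eb) = 02
m3: inner = H(55 01 ee bc 79 68 d1 54) = 06; tag = H(3f 6b 84 d6 13 06) = 1d ← matches

3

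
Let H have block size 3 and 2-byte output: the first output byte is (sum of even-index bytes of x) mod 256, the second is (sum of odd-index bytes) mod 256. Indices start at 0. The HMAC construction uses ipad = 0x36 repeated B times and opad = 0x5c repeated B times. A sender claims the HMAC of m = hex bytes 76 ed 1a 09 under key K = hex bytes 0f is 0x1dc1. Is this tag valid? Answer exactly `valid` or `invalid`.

invalid

Key hex bytes 0f is 1 byte ≤ B = 3; zero-pad to 3 bytes: K' = 0f 00 00.
K' ⊕ ipad = 39 36 36; K' ⊕ opad = 53 5c 5c.
Inner hash: even-index sum = 357 mod 256 = 101; odd-index sum = 198 mod 256 = 198 → 65 c6.
Outer hash (recomputed tag): even-index sum = 373 mod 256 = 117; odd-index sum = 193 mod 256 = 193 → 75 c1.
Recomputed tag = 75c1; claimed = 1dc1 → mismatch.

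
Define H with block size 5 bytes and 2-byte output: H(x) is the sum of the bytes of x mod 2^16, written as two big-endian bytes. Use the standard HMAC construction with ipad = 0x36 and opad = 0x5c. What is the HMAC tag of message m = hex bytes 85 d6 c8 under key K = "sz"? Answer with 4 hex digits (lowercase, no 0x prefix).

01c2

Key "sz" = 73 7a is 2 bytes ≤ B = 5; zero-pad to 5 bytes: K' = 73 7a 00 00 00.
K' ⊕ ipad = 45 4c 36 36 36.  K' ⊕ opad = 2f 26 5c 5c 5c.
Inner input = (K'⊕ipad) ∥ m = 45 4c 36 36 36 ∥ 85 d6 c8.
Inner hash: sum = 69+76+54+54+54+133+214+200 = 854 → 03 56.
Outer input = (K'⊕opad) ∥ inner = 2f 26 5c 5c 5c ∥ 03 56.
Outer hash (tag): sum = 47+38+92+92+92+3+86 = 450 → 01 c2.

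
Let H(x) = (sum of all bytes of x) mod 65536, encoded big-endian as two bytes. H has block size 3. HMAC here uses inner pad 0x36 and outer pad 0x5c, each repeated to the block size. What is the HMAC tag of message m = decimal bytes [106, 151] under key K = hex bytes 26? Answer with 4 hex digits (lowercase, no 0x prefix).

Key hex bytes 26 is 1 byte ≤ B = 3; zero-pad to 3 bytes: K' = 26 00 00.
K' ⊕ ipad = 10 36 36.  K' ⊕ opad = 7a 5c 5c.
Inner input = (K'⊕ipad) ∥ m = 10 36 36 ∥ 6a 97.
Inner hash: sum = 16+54+54+106+151 = 381 → 01 7d.
Outer input = (K'⊕opad) ∥ inner = 7a 5c 5c ∥ 01 7d.
Outer hash (tag): sum = 122+92+92+1+125 = 432 → 01 b0.

01b0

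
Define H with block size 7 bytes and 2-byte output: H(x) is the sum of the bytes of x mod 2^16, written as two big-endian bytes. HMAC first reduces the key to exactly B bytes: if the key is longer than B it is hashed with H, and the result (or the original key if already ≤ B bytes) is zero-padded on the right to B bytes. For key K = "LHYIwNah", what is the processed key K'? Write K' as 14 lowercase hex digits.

|K| = 8 > B = 7, so first hash the key.
H(K): sum = 76+72+89+73+119+78+97+104 = 708 → 02 c4.
Zero-pad H(K) = 02 c4 to 7 bytes: K' = 02 c4 00 00 00 00 00.

02c40000000000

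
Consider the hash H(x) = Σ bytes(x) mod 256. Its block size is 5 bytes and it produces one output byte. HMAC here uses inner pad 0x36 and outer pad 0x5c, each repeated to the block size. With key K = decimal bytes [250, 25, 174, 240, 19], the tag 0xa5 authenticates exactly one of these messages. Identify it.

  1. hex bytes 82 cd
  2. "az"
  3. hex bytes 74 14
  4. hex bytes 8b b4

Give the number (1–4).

1

Key decimal bytes [250, 25, 174, 240, 19] = fa 19 ae f0 13 is exactly B = 5 bytes: K' = fa 19 ae f0 13.
K' ⊕ ipad = cc 2f 98 c6 25; K' ⊕ opad = a6 45 f2 ac 4f.
m1: inner = H(cc 2f 98 c6 25 82 cd) = cd; tag = H(a6 45 f2 ac 4f cd) = a5 ← matches
m2: inner = H(cc 2f 98 c6 25 61 7a) = 59; tag = H(a6 45 f2 ac 4f 59) = 31
m3: inner = H(cc 2f 98 c6 25 74 14) = 06; tag = H(a6 45 f2 ac 4f 06) = de
m4: inner = H(cc 2f 98 c6 25 8b b4) = bd; tag = H(a6 45 f2 ac 4f bd) = 95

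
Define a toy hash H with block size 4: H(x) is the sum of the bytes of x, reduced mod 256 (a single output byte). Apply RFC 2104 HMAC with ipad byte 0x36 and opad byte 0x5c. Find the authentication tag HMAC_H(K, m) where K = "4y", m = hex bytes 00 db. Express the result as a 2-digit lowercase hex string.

Key "4y" = 34 79 is 2 bytes ≤ B = 4; zero-pad to 4 bytes: K' = 34 79 00 00.
K' ⊕ ipad = 02 4f 36 36.  K' ⊕ opad = 68 25 5c 5c.
Inner input = (K'⊕ipad) ∥ m = 02 4f 36 36 ∥ 00 db.
Inner hash: sum = 2+79+54+54+0+219 = 408; mod 256 = 152 → 98.
Outer input = (K'⊕opad) ∥ inner = 68 25 5c 5c ∥ 98.
Outer hash (tag): sum = 104+37+92+92+152 = 477; mod 256 = 221 → dd.

dd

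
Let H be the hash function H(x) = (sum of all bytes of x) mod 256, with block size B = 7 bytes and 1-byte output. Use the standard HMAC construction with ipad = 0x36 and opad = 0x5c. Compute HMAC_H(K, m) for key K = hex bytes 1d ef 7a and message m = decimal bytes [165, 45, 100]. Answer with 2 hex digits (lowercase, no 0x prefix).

Key hex bytes 1d ef 7a is 3 bytes ≤ B = 7; zero-pad to 7 bytes: K' = 1d ef 7a 00 00 00 00.
K' ⊕ ipad = 2b d9 4c 36 36 36 36.  K' ⊕ opad = 41 b3 26 5c 5c 5c 5c.
Inner input = (K'⊕ipad) ∥ m = 2b d9 4c 36 36 36 36 ∥ a5 2d 64.
Inner hash: sum = 43+217+76+54+54+54+54+165+45+100 = 862; mod 256 = 94 → 5e.
Outer input = (K'⊕opad) ∥ inner = 41 b3 26 5c 5c 5c 5c ∥ 5e.
Outer hash (tag): sum = 65+179+38+92+92+92+92+94 = 744; mod 256 = 232 → e8.

e8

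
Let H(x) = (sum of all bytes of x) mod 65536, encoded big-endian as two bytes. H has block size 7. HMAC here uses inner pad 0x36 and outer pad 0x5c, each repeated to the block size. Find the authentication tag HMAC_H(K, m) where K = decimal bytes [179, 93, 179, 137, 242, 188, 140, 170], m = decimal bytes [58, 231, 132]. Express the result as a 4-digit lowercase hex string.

037f

Key decimal bytes [179, 93, 179, 137, 242, 188, 140, 170] = b3 5d b3 89 f2 bc 8c aa is 8 bytes > B = 7, so hash it first: H(key) = 05 30, then zero-pad to 7 bytes: K' = 05 30 00 00 00 00 00.
K' ⊕ ipad = 33 06 36 36 36 36 36.  K' ⊕ opad = 59 6c 5c 5c 5c 5c 5c.
Inner input = (K'⊕ipad) ∥ m = 33 06 36 36 36 36 36 ∥ 3a e7 84.
Inner hash: sum = 51+6+54+54+54+54+54+58+231+132 = 748 → 02 ec.
Outer input = (K'⊕opad) ∥ inner = 59 6c 5c 5c 5c 5c 5c ∥ 02 ec.
Outer hash (tag): sum = 89+108+92+92+92+92+92+2+236 = 895 → 03 7f.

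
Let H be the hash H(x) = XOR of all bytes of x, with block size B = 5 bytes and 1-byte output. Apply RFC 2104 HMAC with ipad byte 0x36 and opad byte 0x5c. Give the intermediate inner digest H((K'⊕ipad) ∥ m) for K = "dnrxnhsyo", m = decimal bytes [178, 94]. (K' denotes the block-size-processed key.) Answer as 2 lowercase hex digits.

Key "dnrxnhsyo" = 64 6e 72 78 6e 68 73 79 6f is 9 bytes > B = 5, so hash it first: H(key) = 63, then zero-pad to 5 bytes: K' = 63 00 00 00 00.
K' ⊕ ipad = 55 36 36 36 36.
Inner input = 55 36 36 36 36 ∥ b2 5e.
Inner hash: XOR 55⊕36⊕36⊕36⊕36⊕b2⊕5e = b9.

b9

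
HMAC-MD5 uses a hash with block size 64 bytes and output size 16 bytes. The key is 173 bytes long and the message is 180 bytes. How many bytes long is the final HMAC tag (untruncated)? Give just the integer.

16

The tag is one MD5 digest: 16 bytes.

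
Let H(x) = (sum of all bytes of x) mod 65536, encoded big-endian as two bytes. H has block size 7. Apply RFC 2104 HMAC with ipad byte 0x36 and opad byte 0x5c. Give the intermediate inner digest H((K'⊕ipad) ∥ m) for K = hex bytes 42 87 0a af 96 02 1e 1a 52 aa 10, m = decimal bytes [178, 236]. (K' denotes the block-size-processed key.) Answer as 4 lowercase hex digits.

0349

Key hex bytes 42 87 0a af 96 02 1e 1a 52 aa 10 is 11 bytes > B = 7, so hash it first: H(key) = 03 5e, then zero-pad to 7 bytes: K' = 03 5e 00 00 00 00 00.
K' ⊕ ipad = 35 68 36 36 36 36 36.
Inner input = 35 68 36 36 36 36 36 ∥ b2 ec.
Inner hash: sum = 53+104+54+54+54+54+54+178+236 = 841 → 03 49.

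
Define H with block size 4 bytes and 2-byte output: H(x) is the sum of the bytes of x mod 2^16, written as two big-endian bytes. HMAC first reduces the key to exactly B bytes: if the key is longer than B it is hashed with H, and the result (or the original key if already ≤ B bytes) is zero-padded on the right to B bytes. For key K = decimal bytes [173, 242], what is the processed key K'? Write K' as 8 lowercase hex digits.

adf20000

Key decimal bytes [173, 242] = ad f2 is 2 bytes ≤ B = 4; zero-pad to 4 bytes: K' = ad f2 00 00.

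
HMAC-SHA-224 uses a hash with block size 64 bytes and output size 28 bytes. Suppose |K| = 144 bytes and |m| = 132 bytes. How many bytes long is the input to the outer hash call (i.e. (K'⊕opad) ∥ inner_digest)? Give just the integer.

Key is 144 > 64 bytes, so it is hashed to 28 bytes then zero-padded to 64: |K'| = 64.
Outer input = (K'⊕opad) ∥ H(inner) → 64 + 28 = 92 bytes.

92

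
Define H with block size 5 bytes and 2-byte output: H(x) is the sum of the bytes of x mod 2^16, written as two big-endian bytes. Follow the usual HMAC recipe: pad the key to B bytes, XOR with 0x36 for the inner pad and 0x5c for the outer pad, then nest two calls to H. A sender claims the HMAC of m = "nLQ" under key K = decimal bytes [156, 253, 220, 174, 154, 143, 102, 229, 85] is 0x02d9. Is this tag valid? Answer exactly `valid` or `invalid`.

Key decimal bytes [156, 253, 220, 174, 154, 143, 102, 229, 85] = 9c fd dc ae 9a 8f 66 e5 55 is 9 bytes > B = 5, so hash it first: H(key) = 05 ec, then zero-pad to 5 bytes: K' = 05 ec 00 00 00.
K' ⊕ ipad = 33 da 36 36 36; K' ⊕ opad = 59 b0 5c 5c 5c.
Inner hash: sum = 51+218+54+54+54+110+76+81 = 698 → 02 ba.
Outer hash (recomputed tag): sum = 89+176+92+92+92+2+186 = 729 → 02 d9.
Recomputed tag = 02d9; claimed = 02d9 → match.

valid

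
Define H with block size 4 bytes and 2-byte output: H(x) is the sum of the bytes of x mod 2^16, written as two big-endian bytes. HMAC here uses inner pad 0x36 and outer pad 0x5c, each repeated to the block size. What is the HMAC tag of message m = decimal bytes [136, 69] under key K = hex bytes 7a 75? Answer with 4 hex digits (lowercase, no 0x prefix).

Key hex bytes 7a 75 is 2 bytes ≤ B = 4; zero-pad to 4 bytes: K' = 7a 75 00 00.
K' ⊕ ipad = 4c 43 36 36.  K' ⊕ opad = 26 29 5c 5c.
Inner input = (K'⊕ipad) ∥ m = 4c 43 36 36 ∥ 88 45.
Inner hash: sum = 76+67+54+54+136+69 = 456 → 01 c8.
Outer input = (K'⊕opad) ∥ inner = 26 29 5c 5c ∥ 01 c8.
Outer hash (tag): sum = 38+41+92+92+1+200 = 464 → 01 d0.

01d0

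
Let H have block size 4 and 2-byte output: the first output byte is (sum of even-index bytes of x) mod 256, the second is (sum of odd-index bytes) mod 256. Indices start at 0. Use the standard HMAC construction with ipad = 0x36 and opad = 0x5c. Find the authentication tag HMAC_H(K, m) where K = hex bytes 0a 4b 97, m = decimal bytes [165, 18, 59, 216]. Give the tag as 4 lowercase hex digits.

de10

Key hex bytes 0a 4b 97 is 3 bytes ≤ B = 4; zero-pad to 4 bytes: K' = 0a 4b 97 00.
K' ⊕ ipad = 3c 7d a1 36.  K' ⊕ opad = 56 17 cb 5c.
Inner input = (K'⊕ipad) ∥ m = 3c 7d a1 36 ∥ a5 12 3b d8.
Inner hash: even-index sum = 445 mod 256 = 189; odd-index sum = 413 mod 256 = 157 → bd 9d.
Outer input = (K'⊕opad) ∥ inner = 56 17 cb 5c ∥ bd 9d.
Outer hash (tag): even-index sum = 478 mod 256 = 222; odd-index sum = 272 mod 256 = 16 → de 10.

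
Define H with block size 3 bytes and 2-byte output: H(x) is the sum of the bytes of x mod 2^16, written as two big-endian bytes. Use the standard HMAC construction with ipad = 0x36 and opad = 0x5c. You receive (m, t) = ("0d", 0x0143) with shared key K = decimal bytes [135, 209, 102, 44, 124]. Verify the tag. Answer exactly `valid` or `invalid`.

valid

Key decimal bytes [135, 209, 102, 44, 124] = 87 d1 66 2c 7c is 5 bytes > B = 3, so hash it first: H(key) = 02 66, then zero-pad to 3 bytes: K' = 02 66 00.
K' ⊕ ipad = 34 50 36; K' ⊕ opad = 5e 3a 5c.
Inner hash: sum = 52+80+54+48+100 = 334 → 01 4e.
Outer hash (recomputed tag): sum = 94+58+92+1+78 = 323 → 01 43.
Recomputed tag = 0143; claimed = 0143 → match.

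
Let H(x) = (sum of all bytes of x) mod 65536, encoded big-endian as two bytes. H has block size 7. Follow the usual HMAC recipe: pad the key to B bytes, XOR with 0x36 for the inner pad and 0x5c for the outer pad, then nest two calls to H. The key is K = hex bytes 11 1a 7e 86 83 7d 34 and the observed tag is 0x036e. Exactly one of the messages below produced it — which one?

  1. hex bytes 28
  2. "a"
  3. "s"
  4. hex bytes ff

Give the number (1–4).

1

Key hex bytes 11 1a 7e 86 83 7d 34 is exactly B = 7 bytes: K' = 11 1a 7e 86 83 7d 34.
K' ⊕ ipad = 27 2c 48 b0 b5 4b 02; K' ⊕ opad = 4d 46 22 da df 21 68.
m1: inner = H(27 2c 48 b0 b5 4b 02 28) = 02 75; tag = H(4d 46 22 da df 21 68 02 75) = 036e ← matches
m2: inner = H(27 2c 48 b0 b5 4b 02 61) = 02 ae; tag = H(4d 46 22 da df 21 68 02 ae) = 03a7
m3: inner = H(27 2c 48 b0 b5 4b 02 73) = 02 c0; tag = H(4d 46 22 da df 21 68 02 c0) = 03b9
m4: inner = H(27 2c 48 b0 b5 4b 02 ff) = 03 4c; tag = H(4d 46 22 da df 21 68 03 4c) = 0346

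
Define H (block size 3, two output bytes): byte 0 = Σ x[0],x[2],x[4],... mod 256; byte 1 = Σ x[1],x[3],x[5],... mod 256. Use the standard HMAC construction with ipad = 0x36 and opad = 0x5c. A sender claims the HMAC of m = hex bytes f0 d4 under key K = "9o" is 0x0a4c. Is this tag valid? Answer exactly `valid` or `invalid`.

Key "9o" = 39 6f is 2 bytes ≤ B = 3; zero-pad to 3 bytes: K' = 39 6f 00.
K' ⊕ ipad = 0f 59 36; K' ⊕ opad = 65 33 5c.
Inner hash: even-index sum = 281 mod 256 = 25; odd-index sum = 329 mod 256 = 73 → 19 49.
Outer hash (recomputed tag): even-index sum = 266 mod 256 = 10; odd-index sum = 76 mod 256 = 76 → 0a 4c.
Recomputed tag = 0a4c; claimed = 0a4c → match.

valid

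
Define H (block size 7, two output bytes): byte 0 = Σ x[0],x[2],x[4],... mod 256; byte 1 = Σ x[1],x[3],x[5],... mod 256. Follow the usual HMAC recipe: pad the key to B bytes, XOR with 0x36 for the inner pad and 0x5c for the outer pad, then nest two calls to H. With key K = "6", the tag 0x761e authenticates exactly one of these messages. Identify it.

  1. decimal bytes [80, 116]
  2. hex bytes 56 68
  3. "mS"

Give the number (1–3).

2

Key "6" = 36 is 1 byte ≤ B = 7; zero-pad to 7 bytes: K' = 36 00 00 00 00 00 00.
K' ⊕ ipad = 00 36 36 36 36 36 36; K' ⊕ opad = 6a 5c 5c 5c 5c 5c 5c.
m1: inner = H(00 36 36 36 36 36 36 50 74) = 16 f2; tag = H(6a 5c 5c 5c 5c 5c 5c 16 f2) = 702a
m2: inner = H(00 36 36 36 36 36 36 56 68) = 0a f8; tag = H(6a 5c 5c 5c 5c 5c 5c 0a f8) = 761e ← matches
m3: inner = H(00 36 36 36 36 36 36 6d 53) = f5 0f; tag = H(6a 5c 5c 5c 5c 5c 5c f5 0f) = 8d09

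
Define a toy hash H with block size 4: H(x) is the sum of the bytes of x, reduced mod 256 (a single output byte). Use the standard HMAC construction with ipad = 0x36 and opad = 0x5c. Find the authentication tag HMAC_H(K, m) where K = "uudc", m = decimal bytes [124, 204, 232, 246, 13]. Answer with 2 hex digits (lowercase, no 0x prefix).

Key "uudc" = 75 75 64 63 is exactly B = 4 bytes: K' = 75 75 64 63.
K' ⊕ ipad = 43 43 52 55.  K' ⊕ opad = 29 29 38 3f.
Inner input = (K'⊕ipad) ∥ m = 43 43 52 55 ∥ 7c cc e8 f6 0d.
Inner hash: sum = 67+67+82+85+124+204+232+246+13 = 1120; mod 256 = 96 → 60.
Outer input = (K'⊕opad) ∥ inner = 29 29 38 3f ∥ 60.
Outer hash (tag): sum = 41+41+56+63+96 = 297; mod 256 = 41 → 29.

29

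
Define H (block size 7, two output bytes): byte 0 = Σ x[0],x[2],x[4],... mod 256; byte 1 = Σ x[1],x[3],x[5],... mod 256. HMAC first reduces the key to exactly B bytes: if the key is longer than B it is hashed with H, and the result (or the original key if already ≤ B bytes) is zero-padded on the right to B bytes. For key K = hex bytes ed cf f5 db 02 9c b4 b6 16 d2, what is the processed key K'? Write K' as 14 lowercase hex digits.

|K| = 10 > B = 7, so first hash the key.
H(K): even-index sum = 686 mod 256 = 174; odd-index sum = 974 mod 256 = 206 → ae ce.
Zero-pad H(K) = ae ce to 7 bytes: K' = ae ce 00 00 00 00 00.

aece0000000000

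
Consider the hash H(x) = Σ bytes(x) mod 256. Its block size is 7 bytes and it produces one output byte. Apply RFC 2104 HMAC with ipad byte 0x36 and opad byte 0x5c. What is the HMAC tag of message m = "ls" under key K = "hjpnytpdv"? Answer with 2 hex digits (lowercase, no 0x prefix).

d7

Key "hjpnytpdv" = 68 6a 70 6e 79 74 70 64 76 is 9 bytes > B = 7, so hash it first: H(key) = e7, then zero-pad to 7 bytes: K' = e7 00 00 00 00 00 00.
K' ⊕ ipad = d1 36 36 36 36 36 36.  K' ⊕ opad = bb 5c 5c 5c 5c 5c 5c.
Inner input = (K'⊕ipad) ∥ m = d1 36 36 36 36 36 36 ∥ 6c 73.
Inner hash: sum = 209+54+54+54+54+54+54+108+115 = 756; mod 256 = 244 → f4.
Outer input = (K'⊕opad) ∥ inner = bb 5c 5c 5c 5c 5c 5c ∥ f4.
Outer hash (tag): sum = 187+92+92+92+92+92+92+244 = 983; mod 256 = 215 → d7.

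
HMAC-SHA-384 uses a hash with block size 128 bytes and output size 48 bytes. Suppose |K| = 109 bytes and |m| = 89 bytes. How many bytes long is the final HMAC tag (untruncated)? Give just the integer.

48

The tag is one SHA-384 digest: 48 bytes.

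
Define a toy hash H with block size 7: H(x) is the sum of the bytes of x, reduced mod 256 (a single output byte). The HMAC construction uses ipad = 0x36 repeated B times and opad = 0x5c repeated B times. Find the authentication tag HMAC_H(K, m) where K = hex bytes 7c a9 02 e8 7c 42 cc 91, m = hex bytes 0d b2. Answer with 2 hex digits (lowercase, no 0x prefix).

Key hex bytes 7c a9 02 e8 7c 42 cc 91 is 8 bytes > B = 7, so hash it first: H(key) = 2a, then zero-pad to 7 bytes: K' = 2a 00 00 00 00 00 00.
K' ⊕ ipad = 1c 36 36 36 36 36 36.  K' ⊕ opad = 76 5c 5c 5c 5c 5c 5c.
Inner input = (K'⊕ipad) ∥ m = 1c 36 36 36 36 36 36 ∥ 0d b2.
Inner hash: sum = 28+54+54+54+54+54+54+13+178 = 543; mod 256 = 31 → 1f.
Outer input = (K'⊕opad) ∥ inner = 76 5c 5c 5c 5c 5c 5c ∥ 1f.
Outer hash (tag): sum = 118+92+92+92+92+92+92+31 = 701; mod 256 = 189 → bd.

bd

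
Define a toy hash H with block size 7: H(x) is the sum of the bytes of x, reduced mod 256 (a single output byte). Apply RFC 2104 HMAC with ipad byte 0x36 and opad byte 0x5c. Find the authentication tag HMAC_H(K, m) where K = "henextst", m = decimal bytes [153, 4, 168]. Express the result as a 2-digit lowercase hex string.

25

Key "henextst" = 68 65 6e 65 78 74 73 74 is 8 bytes > B = 7, so hash it first: H(key) = 73, then zero-pad to 7 bytes: K' = 73 00 00 00 00 00 00.
K' ⊕ ipad = 45 36 36 36 36 36 36.  K' ⊕ opad = 2f 5c 5c 5c 5c 5c 5c.
Inner input = (K'⊕ipad) ∥ m = 45 36 36 36 36 36 36 ∥ 99 04 a8.
Inner hash: sum = 69+54+54+54+54+54+54+153+4+168 = 718; mod 256 = 206 → ce.
Outer input = (K'⊕opad) ∥ inner = 2f 5c 5c 5c 5c 5c 5c ∥ ce.
Outer hash (tag): sum = 47+92+92+92+92+92+92+206 = 805; mod 256 = 37 → 25.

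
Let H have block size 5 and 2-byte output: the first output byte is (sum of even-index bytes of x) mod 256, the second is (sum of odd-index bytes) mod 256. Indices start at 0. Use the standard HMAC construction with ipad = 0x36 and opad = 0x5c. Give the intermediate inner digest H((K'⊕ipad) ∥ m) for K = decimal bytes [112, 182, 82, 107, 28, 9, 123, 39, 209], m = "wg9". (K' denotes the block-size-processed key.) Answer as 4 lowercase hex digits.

ef4d

Key decimal bytes [112, 182, 82, 107, 28, 9, 123, 39, 209] = 70 b6 52 6b 1c 09 7b 27 d1 is 9 bytes > B = 5, so hash it first: H(key) = 2a 51, then zero-pad to 5 bytes: K' = 2a 51 00 00 00.
K' ⊕ ipad = 1c 67 36 36 36.
Inner input = 1c 67 36 36 36 ∥ 77 67 39.
Inner hash: even-index sum = 239 mod 256 = 239; odd-index sum = 333 mod 256 = 77 → ef 4d.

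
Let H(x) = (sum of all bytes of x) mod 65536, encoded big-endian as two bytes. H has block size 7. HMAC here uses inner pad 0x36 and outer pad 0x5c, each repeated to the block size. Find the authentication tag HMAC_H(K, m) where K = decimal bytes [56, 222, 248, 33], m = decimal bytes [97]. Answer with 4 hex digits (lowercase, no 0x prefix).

Key decimal bytes [56, 222, 248, 33] = 38 de f8 21 is 4 bytes ≤ B = 7; zero-pad to 7 bytes: K' = 38 de f8 21 00 00 00.
K' ⊕ ipad = 0e e8 ce 17 36 36 36.  K' ⊕ opad = 64 82 a4 7d 5c 5c 5c.
Inner input = (K'⊕ipad) ∥ m = 0e e8 ce 17 36 36 36 ∥ 61.
Inner hash: sum = 14+232+206+23+54+54+54+97 = 734 → 02 de.
Outer input = (K'⊕opad) ∥ inner = 64 82 a4 7d 5c 5c 5c ∥ 02 de.
Outer hash (tag): sum = 100+130+164+125+92+92+92+2+222 = 1019 → 03 fb.

03fb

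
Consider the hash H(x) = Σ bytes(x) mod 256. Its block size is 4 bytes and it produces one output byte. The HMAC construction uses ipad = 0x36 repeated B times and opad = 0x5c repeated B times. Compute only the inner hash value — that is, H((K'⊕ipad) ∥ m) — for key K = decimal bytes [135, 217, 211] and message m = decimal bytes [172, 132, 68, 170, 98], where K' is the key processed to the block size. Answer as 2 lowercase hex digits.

3b

Key decimal bytes [135, 217, 211] = 87 d9 d3 is 3 bytes ≤ B = 4; zero-pad to 4 bytes: K' = 87 d9 d3 00.
K' ⊕ ipad = b1 ef e5 36.
Inner input = b1 ef e5 36 ∥ ac 84 44 aa 62.
Inner hash: sum = 177+239+229+54+172+132+68+170+98 = 1339; mod 256 = 59 → 3b.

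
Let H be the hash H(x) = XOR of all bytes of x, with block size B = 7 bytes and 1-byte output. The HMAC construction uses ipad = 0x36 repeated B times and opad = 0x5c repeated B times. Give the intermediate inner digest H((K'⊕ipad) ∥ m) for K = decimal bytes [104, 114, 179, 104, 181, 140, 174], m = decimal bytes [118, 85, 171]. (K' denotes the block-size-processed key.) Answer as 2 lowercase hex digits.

Key decimal bytes [104, 114, 179, 104, 181, 140, 174] = 68 72 b3 68 b5 8c ae is exactly B = 7 bytes: K' = 68 72 b3 68 b5 8c ae.
K' ⊕ ipad = 5e 44 85 5e 83 ba 98.
Inner input = 5e 44 85 5e 83 ba 98 ∥ 76 55 ab.
Inner hash: XOR 5e⊕44⊕85⊕5e⊕83⊕ba⊕98⊕76⊕55⊕ab = e8.

e8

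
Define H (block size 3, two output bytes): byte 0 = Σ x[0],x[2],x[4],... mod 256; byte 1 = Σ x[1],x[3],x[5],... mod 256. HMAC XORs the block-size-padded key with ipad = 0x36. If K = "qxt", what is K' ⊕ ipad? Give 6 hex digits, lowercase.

Key "qxt" = 71 78 74 is exactly B = 3 bytes: K' = 71 78 74.
XOR each byte with 0x36: 71⊕36=47, 78⊕36=4e, 74⊕36=42.

474e42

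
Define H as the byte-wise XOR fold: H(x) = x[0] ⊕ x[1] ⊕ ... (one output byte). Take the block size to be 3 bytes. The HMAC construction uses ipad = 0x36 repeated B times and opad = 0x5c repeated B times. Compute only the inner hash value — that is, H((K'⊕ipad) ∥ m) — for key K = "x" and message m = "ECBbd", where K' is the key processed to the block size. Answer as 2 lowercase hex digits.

0c

Key "x" = 78 is 1 byte ≤ B = 3; zero-pad to 3 bytes: K' = 78 00 00.
K' ⊕ ipad = 4e 36 36.
Inner input = 4e 36 36 ∥ 45 43 42 62 64.
Inner hash: XOR 4e⊕36⊕36⊕45⊕43⊕42⊕62⊕64 = 0c.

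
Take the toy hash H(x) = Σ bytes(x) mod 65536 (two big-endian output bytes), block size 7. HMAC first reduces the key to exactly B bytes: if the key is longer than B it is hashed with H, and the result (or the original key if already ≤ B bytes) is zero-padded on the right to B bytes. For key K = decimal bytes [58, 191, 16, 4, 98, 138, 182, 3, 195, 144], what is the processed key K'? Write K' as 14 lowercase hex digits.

|K| = 10 > B = 7, so first hash the key.
H(K): sum = 58+191+16+4+98+138+182+3+195+144 = 1029 → 04 05.
Zero-pad H(K) = 04 05 to 7 bytes: K' = 04 05 00 00 00 00 00.

04050000000000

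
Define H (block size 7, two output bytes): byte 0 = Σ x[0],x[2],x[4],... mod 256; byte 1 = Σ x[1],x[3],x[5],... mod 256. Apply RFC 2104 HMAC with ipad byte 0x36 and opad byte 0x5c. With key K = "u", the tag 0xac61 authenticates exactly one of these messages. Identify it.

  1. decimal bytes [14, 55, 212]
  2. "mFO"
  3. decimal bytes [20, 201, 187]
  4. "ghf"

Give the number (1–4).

Key "u" = 75 is 1 byte ≤ B = 7; zero-pad to 7 bytes: K' = 75 00 00 00 00 00 00.
K' ⊕ ipad = 43 36 36 36 36 36 36; K' ⊕ opad = 29 5c 5c 5c 5c 5c 5c.
m1: inner = H(43 36 36 36 36 36 36 0e 37 d4) = 1c 84; tag = H(29 5c 5c 5c 5c 5c 5c 1c 84) = c130
m2: inner = H(43 36 36 36 36 36 36 6d 46 4f) = 2b 5e; tag = H(29 5c 5c 5c 5c 5c 5c 2b 5e) = 9b3f
m3: inner = H(43 36 36 36 36 36 36 14 c9 bb) = ae 71; tag = H(29 5c 5c 5c 5c 5c 5c ae 71) = aec2
m4: inner = H(43 36 36 36 36 36 36 67 68 66) = 4d 6f; tag = H(29 5c 5c 5c 5c 5c 5c 4d 6f) = ac61 ← matches

4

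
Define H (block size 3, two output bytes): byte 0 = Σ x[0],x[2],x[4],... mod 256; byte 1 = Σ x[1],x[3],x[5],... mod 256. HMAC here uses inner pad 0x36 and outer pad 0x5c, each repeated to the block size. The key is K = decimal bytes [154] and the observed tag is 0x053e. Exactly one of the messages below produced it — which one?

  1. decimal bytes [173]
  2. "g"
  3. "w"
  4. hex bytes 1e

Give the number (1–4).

1

Key decimal bytes [154] = 9a is 1 byte ≤ B = 3; zero-pad to 3 bytes: K' = 9a 00 00.
K' ⊕ ipad = ac 36 36; K' ⊕ opad = c6 5c 5c.
m1: inner = H(ac 36 36 ad) = e2 e3; tag = H(c6 5c 5c e2 e3) = 053e ← matches
m2: inner = H(ac 36 36 67) = e2 9d; tag = H(c6 5c 5c e2 9d) = bf3e
m3: inner = H(ac 36 36 77) = e2 ad; tag = H(c6 5c 5c e2 ad) = cf3e
m4: inner = H(ac 36 36 1e) = e2 54; tag = H(c6 5c 5c e2 54) = 763e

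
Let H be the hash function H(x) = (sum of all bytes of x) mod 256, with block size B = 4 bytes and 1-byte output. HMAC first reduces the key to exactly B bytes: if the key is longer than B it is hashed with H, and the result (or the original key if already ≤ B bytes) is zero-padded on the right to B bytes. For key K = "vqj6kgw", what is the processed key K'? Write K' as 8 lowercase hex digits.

|K| = 7 > B = 4, so first hash the key.
H(K): sum = 118+113+106+54+107+103+119 = 720; mod 256 = 208 → d0.
Zero-pad H(K) = d0 to 4 bytes: K' = d0 00 00 00.

d0000000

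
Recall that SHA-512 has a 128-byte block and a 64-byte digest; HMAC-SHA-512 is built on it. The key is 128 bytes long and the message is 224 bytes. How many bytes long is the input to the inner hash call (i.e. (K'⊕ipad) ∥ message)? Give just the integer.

352

Key is 128 ≤ 128 bytes, zero-padded: |K'| = 128.
Inner input = (K'⊕ipad) ∥ m → 128 + 224 = 352 bytes.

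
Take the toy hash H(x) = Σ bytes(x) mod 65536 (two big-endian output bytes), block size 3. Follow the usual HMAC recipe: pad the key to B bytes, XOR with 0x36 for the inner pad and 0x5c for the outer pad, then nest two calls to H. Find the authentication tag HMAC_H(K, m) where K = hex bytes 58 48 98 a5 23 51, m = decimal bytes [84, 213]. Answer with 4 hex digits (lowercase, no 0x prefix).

01c2

Key hex bytes 58 48 98 a5 23 51 is 6 bytes > B = 3, so hash it first: H(key) = 02 51, then zero-pad to 3 bytes: K' = 02 51 00.
K' ⊕ ipad = 34 67 36.  K' ⊕ opad = 5e 0d 5c.
Inner input = (K'⊕ipad) ∥ m = 34 67 36 ∥ 54 d5.
Inner hash: sum = 52+103+54+84+213 = 506 → 01 fa.
Outer input = (K'⊕opad) ∥ inner = 5e 0d 5c ∥ 01 fa.
Outer hash (tag): sum = 94+13+92+1+250 = 450 → 01 c2.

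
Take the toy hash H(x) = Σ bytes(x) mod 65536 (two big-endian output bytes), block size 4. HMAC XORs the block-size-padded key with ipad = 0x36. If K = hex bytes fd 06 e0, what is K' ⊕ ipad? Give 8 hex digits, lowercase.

cb30d636

Key hex bytes fd 06 e0 is 3 bytes ≤ B = 4; zero-pad to 4 bytes: K' = fd 06 e0 00.
XOR each byte with 0x36: fd⊕36=cb, 06⊕36=30, e0⊕36=d6, 00⊕36=36.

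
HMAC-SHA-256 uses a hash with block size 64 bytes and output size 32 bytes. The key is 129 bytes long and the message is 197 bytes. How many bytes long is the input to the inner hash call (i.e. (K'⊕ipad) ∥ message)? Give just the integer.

261

Key is 129 > 64 bytes, so it is hashed to 32 bytes then zero-padded to 64: |K'| = 64.
Inner input = (K'⊕ipad) ∥ m → 64 + 197 = 261 bytes.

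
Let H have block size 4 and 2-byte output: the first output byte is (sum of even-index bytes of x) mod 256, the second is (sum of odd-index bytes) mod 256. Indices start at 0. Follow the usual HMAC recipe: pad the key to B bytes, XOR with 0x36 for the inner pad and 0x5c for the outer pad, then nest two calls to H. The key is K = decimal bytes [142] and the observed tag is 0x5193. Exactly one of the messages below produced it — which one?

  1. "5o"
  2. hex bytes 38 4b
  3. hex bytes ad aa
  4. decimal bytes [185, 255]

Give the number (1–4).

1

Key decimal bytes [142] = 8e is 1 byte ≤ B = 4; zero-pad to 4 bytes: K' = 8e 00 00 00.
K' ⊕ ipad = b8 36 36 36; K' ⊕ opad = d2 5c 5c 5c.
m1: inner = H(b8 36 36 36 35 6f) = 23 db; tag = H(d2 5c 5c 5c 23 db) = 5193 ← matches
m2: inner = H(b8 36 36 36 38 4b) = 26 b7; tag = H(d2 5c 5c 5c 26 b7) = 546f
m3: inner = H(b8 36 36 36 ad aa) = 9b 16; tag = H(d2 5c 5c 5c 9b 16) = c9ce
m4: inner = H(b8 36 36 36 b9 ff) = a7 6b; tag = H(d2 5c 5c 5c a7 6b) = d523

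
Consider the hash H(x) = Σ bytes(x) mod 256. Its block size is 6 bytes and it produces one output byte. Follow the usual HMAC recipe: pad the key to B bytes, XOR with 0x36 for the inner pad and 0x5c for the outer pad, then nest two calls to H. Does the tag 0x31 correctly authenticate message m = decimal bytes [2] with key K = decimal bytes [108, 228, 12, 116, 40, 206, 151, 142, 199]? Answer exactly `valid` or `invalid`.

Key decimal bytes [108, 228, 12, 116, 40, 206, 151, 142, 199] = 6c e4 0c 74 28 ce 97 8e c7 is 9 bytes > B = 6, so hash it first: H(key) = b2, then zero-pad to 6 bytes: K' = b2 00 00 00 00 00.
K' ⊕ ipad = 84 36 36 36 36 36; K' ⊕ opad = ee 5c 5c 5c 5c 5c.
Inner hash: sum = 132+54+54+54+54+54+2 = 404; mod 256 = 148 → 94.
Outer hash (recomputed tag): sum = 238+92+92+92+92+92+148 = 846; mod 256 = 78 → 4e.
Recomputed tag = 4e; claimed = 31 → mismatch.

invalid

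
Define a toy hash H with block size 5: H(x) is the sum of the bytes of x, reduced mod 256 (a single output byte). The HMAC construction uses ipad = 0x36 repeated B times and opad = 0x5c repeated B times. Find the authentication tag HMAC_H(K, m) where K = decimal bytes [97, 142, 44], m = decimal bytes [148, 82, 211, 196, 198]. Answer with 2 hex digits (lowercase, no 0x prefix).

Key decimal bytes [97, 142, 44] = 61 8e 2c is 3 bytes ≤ B = 5; zero-pad to 5 bytes: K' = 61 8e 2c 00 00.
K' ⊕ ipad = 57 b8 1a 36 36.  K' ⊕ opad = 3d d2 70 5c 5c.
Inner input = (K'⊕ipad) ∥ m = 57 b8 1a 36 36 ∥ 94 52 d3 c4 c6.
Inner hash: sum = 87+184+26+54+54+148+82+211+196+198 = 1240; mod 256 = 216 → d8.
Outer input = (K'⊕opad) ∥ inner = 3d d2 70 5c 5c ∥ d8.
Outer hash (tag): sum = 61+210+112+92+92+216 = 783; mod 256 = 15 → 0f.

0f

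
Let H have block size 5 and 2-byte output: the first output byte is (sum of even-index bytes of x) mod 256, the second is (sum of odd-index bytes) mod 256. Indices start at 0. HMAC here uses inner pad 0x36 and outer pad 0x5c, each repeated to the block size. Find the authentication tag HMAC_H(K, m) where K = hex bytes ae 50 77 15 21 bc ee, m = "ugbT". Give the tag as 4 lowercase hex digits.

Key hex bytes ae 50 77 15 21 bc ee is 7 bytes > B = 5, so hash it first: H(key) = 34 21, then zero-pad to 5 bytes: K' = 34 21 00 00 00.
K' ⊕ ipad = 02 17 36 36 36.  K' ⊕ opad = 68 7d 5c 5c 5c.
Inner input = (K'⊕ipad) ∥ m = 02 17 36 36 36 ∥ 75 67 62 54.
Inner hash: even-index sum = 297 mod 256 = 41; odd-index sum = 292 mod 256 = 36 → 29 24.
Outer input = (K'⊕opad) ∥ inner = 68 7d 5c 5c 5c ∥ 29 24.
Outer hash (tag): even-index sum = 324 mod 256 = 68; odd-index sum = 258 mod 256 = 2 → 44 02.

4402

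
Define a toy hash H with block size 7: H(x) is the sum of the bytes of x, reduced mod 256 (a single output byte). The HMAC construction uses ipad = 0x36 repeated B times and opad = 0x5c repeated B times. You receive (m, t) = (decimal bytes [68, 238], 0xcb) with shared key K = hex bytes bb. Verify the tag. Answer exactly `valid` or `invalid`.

Key hex bytes bb is 1 byte ≤ B = 7; zero-pad to 7 bytes: K' = bb 00 00 00 00 00 00.
K' ⊕ ipad = 8d 36 36 36 36 36 36; K' ⊕ opad = e7 5c 5c 5c 5c 5c 5c.
Inner hash: sum = 141+54+54+54+54+54+54+68+238 = 771; mod 256 = 3 → 03.
Outer hash (recomputed tag): sum = 231+92+92+92+92+92+92+3 = 786; mod 256 = 18 → 12.
Recomputed tag = 12; claimed = cb → mismatch.

invalid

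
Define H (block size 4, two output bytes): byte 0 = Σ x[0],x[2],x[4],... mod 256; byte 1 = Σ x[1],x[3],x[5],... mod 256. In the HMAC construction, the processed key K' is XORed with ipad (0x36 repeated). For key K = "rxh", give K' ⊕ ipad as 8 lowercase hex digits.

Key "rxh" = 72 78 68 is 3 bytes ≤ B = 4; zero-pad to 4 bytes: K' = 72 78 68 00.
XOR each byte with 0x36: 72⊕36=44, 78⊕36=4e, 68⊕36=5e, 00⊕36=36.

444e5e36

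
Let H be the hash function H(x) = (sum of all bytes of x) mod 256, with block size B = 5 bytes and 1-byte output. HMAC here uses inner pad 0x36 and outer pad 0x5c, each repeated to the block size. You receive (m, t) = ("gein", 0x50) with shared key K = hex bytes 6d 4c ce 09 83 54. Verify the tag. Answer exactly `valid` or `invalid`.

Key hex bytes 6d 4c ce 09 83 54 is 6 bytes > B = 5, so hash it first: H(key) = 67, then zero-pad to 5 bytes: K' = 67 00 00 00 00.
K' ⊕ ipad = 51 36 36 36 36; K' ⊕ opad = 3b 5c 5c 5c 5c.
Inner hash: sum = 81+54+54+54+54+103+101+105+110 = 716; mod 256 = 204 → cc.
Outer hash (recomputed tag): sum = 59+92+92+92+92+204 = 631; mod 256 = 119 → 77.
Recomputed tag = 77; claimed = 50 → mismatch.

invalid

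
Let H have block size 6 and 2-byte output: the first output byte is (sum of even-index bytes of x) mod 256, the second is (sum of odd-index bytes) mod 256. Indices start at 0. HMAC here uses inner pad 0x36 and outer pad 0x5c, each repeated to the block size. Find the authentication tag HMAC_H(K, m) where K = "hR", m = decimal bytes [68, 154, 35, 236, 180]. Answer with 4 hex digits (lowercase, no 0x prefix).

d11c

Key "hR" = 68 52 is 2 bytes ≤ B = 6; zero-pad to 6 bytes: K' = 68 52 00 00 00 00.
K' ⊕ ipad = 5e 64 36 36 36 36.  K' ⊕ opad = 34 0e 5c 5c 5c 5c.
Inner input = (K'⊕ipad) ∥ m = 5e 64 36 36 36 36 ∥ 44 9a 23 ec b4.
Inner hash: even-index sum = 485 mod 256 = 229; odd-index sum = 598 mod 256 = 86 → e5 56.
Outer input = (K'⊕opad) ∥ inner = 34 0e 5c 5c 5c 5c ∥ e5 56.
Outer hash (tag): even-index sum = 465 mod 256 = 209; odd-index sum = 284 mod 256 = 28 → d1 1c.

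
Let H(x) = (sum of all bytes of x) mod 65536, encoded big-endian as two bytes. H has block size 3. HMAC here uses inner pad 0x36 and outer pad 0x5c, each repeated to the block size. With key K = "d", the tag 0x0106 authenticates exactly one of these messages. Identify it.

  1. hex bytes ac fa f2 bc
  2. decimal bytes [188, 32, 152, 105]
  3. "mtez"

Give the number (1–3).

1

Key "d" = 64 is 1 byte ≤ B = 3; zero-pad to 3 bytes: K' = 64 00 00.
K' ⊕ ipad = 52 36 36; K' ⊕ opad = 38 5c 5c.
m1: inner = H(52 36 36 ac fa f2 bc) = 04 12; tag = H(38 5c 5c 04 12) = 0106 ← matches
m2: inner = H(52 36 36 bc 20 98 69) = 02 9b; tag = H(38 5c 5c 02 9b) = 018d
m3: inner = H(52 36 36 6d 74 65 7a) = 02 7e; tag = H(38 5c 5c 02 7e) = 0170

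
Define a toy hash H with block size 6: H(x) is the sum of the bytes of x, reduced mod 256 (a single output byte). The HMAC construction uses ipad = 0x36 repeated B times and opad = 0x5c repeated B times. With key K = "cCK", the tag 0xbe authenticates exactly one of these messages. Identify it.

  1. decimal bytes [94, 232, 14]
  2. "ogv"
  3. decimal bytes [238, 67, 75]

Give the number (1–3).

Key "cCK" = 63 43 4b is 3 bytes ≤ B = 6; zero-pad to 6 bytes: K' = 63 43 4b 00 00 00.
K' ⊕ ipad = 55 75 7d 36 36 36; K' ⊕ opad = 3f 1f 17 5c 5c 5c.
m1: inner = H(55 75 7d 36 36 36 5e e8 0e) = 3d; tag = H(3f 1f 17 5c 5c 5c 3d) = c6
m2: inner = H(55 75 7d 36 36 36 6f 67 76) = 35; tag = H(3f 1f 17 5c 5c 5c 35) = be ← matches
m3: inner = H(55 75 7d 36 36 36 ee 43 4b) = 65; tag = H(3f 1f 17 5c 5c 5c 65) = ee

2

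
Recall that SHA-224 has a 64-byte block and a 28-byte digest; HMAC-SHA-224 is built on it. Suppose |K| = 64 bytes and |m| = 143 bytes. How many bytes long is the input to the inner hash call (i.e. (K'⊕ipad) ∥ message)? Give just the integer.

207

Key is 64 ≤ 64 bytes, zero-padded: |K'| = 64.
Inner input = (K'⊕ipad) ∥ m → 64 + 143 = 207 bytes.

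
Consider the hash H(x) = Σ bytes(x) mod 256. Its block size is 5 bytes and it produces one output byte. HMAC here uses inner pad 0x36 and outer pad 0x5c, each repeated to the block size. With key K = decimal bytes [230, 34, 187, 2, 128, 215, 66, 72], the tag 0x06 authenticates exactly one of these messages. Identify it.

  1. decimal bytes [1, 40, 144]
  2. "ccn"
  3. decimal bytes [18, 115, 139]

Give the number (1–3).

Key decimal bytes [230, 34, 187, 2, 128, 215, 66, 72] = e6 22 bb 02 80 d7 42 48 is 8 bytes > B = 5, so hash it first: H(key) = a6, then zero-pad to 5 bytes: K' = a6 00 00 00 00.
K' ⊕ ipad = 90 36 36 36 36; K' ⊕ opad = fa 5c 5c 5c 5c.
m1: inner = H(90 36 36 36 36 01 28 90) = 21; tag = H(fa 5c 5c 5c 5c 21) = 8b
m2: inner = H(90 36 36 36 36 63 63 6e) = 9c; tag = H(fa 5c 5c 5c 5c 9c) = 06 ← matches
m3: inner = H(90 36 36 36 36 12 73 8b) = 78; tag = H(fa 5c 5c 5c 5c 78) = e2

2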